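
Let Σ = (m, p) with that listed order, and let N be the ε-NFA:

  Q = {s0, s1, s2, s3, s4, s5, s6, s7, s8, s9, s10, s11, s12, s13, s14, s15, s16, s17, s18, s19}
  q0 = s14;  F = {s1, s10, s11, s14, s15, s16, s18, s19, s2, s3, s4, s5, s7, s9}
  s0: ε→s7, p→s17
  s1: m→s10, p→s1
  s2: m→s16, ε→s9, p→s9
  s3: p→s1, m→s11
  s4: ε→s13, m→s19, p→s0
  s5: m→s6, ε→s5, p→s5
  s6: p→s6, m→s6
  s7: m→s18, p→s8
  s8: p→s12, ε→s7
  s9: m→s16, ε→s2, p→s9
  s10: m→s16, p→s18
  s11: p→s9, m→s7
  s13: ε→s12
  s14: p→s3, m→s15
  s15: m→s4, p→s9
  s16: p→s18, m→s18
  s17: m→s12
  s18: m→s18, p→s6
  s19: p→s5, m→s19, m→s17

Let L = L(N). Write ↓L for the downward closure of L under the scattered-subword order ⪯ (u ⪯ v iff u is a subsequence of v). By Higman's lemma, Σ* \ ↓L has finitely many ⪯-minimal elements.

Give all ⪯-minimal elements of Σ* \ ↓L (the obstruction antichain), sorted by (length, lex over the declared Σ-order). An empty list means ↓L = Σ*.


A = [mmmpm, mmpmp, mpmmp, mpmpp, pmmmp, ppmpp].

|Q|=20, |F|=14, |δ|=41 (7 ε).
min D↑ (14 st, q0=0, F={13}): 0:m→1,p→2 1:m→3,p→4 2:m→5,p→6 3:m→7,p→8 4:m→9,p→4 5:m→8,p→4 6:m→10,p→6 7:m→7,p→11 8:m→12,p→8 9:m→12,p→12 10:m→9,p→12 11:m→13,p→11 12:m→12,p→13 13:m→13,p→13 [Hopcroft].
'mmmpm': run [20, 17, 12, 6, 2, 1] end={s6} — reject; 5/5 deletions ∈↓L.
'mmpmp': N↓-sim [20, 17, 12, 8, 3, 1] end={s6} — reject; 5/5 single-dels accept.
'mpmmp': |S_i|=[20, 17, 11, 4, 2, 1] end={s6} rej; 5/5 single-dels accept.
'mpmpp': |S_i|=[20, 17, 11, 4, 2, 1] end={s6} — reject; 5/5 single-dels accept.
'pmmmp': |S_i|=[20, 15, 10, 6, 2, 1] end={s6} ∉↓L; 5/5 del acc.
'ppmpp': |S_i|=[20, 15, 12, 5, 2, 1] end={s6} rej; 5/5 single-dels accept.
6 minimals (antichain).


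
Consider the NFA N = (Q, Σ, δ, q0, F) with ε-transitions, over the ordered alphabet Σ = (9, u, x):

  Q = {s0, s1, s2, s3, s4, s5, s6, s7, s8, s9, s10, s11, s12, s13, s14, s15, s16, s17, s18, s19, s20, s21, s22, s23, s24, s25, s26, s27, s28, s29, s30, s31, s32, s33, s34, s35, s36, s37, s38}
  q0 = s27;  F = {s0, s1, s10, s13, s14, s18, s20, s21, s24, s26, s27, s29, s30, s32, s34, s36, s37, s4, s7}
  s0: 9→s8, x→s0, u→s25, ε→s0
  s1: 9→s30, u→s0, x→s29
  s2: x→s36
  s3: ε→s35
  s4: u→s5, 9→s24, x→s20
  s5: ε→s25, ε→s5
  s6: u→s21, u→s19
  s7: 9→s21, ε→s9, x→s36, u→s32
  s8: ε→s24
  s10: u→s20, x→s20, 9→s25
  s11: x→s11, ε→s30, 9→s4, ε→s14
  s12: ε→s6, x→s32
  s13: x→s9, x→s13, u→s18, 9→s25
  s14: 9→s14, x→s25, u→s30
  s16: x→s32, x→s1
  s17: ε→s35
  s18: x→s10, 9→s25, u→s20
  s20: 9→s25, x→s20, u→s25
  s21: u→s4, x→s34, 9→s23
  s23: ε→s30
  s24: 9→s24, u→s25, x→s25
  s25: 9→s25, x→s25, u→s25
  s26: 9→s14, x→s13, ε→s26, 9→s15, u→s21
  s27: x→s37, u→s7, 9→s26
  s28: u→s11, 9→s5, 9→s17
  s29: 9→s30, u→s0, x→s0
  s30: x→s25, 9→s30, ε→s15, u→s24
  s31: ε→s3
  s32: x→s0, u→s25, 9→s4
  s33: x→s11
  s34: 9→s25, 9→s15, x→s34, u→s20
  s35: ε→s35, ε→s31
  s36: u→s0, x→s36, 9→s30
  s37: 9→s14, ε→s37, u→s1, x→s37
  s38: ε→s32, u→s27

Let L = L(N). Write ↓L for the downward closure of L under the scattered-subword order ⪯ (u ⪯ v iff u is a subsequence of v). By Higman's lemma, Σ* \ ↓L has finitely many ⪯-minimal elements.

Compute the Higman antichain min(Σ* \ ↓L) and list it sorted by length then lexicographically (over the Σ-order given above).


|Q|=39, |F|=19, |δ|=94 (18 ε).
min D↑ (20 st, q0=0, F={11}): 0:9→1,u→2,x→3 1:9→4,u→5,x→6 2:9→5,u→7,x→8 3:9→4,u→9,x→3 4:9→4,u→10,x→11 5:9→10,u→12,x→13 6:9→11,u→14,x→6 7:9→12,u→11,x→15 8:9→10,u→15,x→8 9:9→10,u→15,x→16 10:9→10,u→17,x→11 11:9→11,u→11,x→11 12:9→17,u→11,x→18 13:9→11,u→18,x→13 14:9→11,u→18,x→19 15:9→17,u→11,x→15 16:9→10,u→15,x→15 17:9→17,u→11,x→11 18:9→11,u→11,x→18 19:9→11,u→18,x→18.
'99x': N↓-sim [25, 17, 6, 1] end={s25} rej; 3/3 del acc.
'9x9': |S_i|=[25, 17, 8, 2] end={s15,s25} rej; 3/3 del acc.
'uuu': N↓-sim [25, 20, 8, 2] end={s25,s5} — reject; 3/3 single-dels accept.
'x9x': N↓-sim [25, 17, 6, 1] end={s25} rej; 3/3 del acc.
'xuxxu': run [25, 17, 11, 9, 5, 1] end={s25} — reject; 5/5 deletions ∈↓L.
5 minimals (antichain).

min(Σ*\↓L) = [99x, 9x9, uuu, x9x, xuxxu].


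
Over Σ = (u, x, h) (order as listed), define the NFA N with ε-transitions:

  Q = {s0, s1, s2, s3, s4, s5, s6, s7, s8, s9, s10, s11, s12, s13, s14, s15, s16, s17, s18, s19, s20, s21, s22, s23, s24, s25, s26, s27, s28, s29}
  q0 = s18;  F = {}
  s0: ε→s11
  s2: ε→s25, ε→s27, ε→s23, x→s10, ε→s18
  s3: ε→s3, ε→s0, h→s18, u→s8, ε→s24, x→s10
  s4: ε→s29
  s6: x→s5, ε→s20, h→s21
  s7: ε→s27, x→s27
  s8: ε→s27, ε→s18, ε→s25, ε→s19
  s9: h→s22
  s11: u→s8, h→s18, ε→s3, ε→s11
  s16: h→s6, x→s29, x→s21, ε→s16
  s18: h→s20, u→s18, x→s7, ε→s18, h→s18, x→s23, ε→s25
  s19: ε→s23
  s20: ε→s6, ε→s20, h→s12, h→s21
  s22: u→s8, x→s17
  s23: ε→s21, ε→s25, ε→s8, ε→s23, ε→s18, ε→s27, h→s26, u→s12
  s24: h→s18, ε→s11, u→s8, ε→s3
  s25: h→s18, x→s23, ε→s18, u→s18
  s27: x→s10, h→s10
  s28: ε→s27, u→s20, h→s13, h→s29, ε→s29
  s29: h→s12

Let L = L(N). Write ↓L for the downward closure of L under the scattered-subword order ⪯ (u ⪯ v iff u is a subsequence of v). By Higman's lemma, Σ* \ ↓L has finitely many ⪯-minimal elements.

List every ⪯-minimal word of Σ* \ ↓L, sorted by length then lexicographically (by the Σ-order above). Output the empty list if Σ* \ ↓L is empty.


Antichain: [ε].

|Q|=30, |F|=0, |δ|=69 (34 ε).
min D↑ (1 st, q0=0, F={0}): 0:u→0,x→0,h→0 (ε-aug+det+¬).
ε ∈ L(D↑) ⇒ ↓L = ∅.


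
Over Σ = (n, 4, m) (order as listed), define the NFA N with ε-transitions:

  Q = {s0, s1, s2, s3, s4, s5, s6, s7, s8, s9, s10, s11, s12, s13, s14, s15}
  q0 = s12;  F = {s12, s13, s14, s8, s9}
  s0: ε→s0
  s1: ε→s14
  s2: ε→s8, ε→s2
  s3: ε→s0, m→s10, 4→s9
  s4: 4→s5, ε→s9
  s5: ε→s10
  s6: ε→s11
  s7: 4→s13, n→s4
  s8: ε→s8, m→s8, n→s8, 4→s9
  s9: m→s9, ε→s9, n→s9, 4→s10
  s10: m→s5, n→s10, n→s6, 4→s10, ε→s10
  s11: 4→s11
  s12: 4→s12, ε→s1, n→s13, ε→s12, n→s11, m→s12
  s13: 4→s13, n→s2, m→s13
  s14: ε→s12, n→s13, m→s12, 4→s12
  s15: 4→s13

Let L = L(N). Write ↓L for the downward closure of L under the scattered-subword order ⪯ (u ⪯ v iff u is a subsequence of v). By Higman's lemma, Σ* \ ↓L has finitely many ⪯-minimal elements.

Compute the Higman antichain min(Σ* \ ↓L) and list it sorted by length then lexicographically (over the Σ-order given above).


A = [nn44].

|Q|=16, |F|=5, |δ|=41 (14 ε).
min D↑ (5 st, q0=0, F={4}): 0:n→1,4→0,m→0 1:n→2,4→1,m→1 2:n→2,4→3,m→2 3:n→3,4→4,m→3 4:n→4,4→4,m→4.
'nn44': N↓-sim [11, 8, 7, 5, 4] end={s10,s11,s5,s6} rej; 4/4 single-dels accept.
1 minimals (antichain).


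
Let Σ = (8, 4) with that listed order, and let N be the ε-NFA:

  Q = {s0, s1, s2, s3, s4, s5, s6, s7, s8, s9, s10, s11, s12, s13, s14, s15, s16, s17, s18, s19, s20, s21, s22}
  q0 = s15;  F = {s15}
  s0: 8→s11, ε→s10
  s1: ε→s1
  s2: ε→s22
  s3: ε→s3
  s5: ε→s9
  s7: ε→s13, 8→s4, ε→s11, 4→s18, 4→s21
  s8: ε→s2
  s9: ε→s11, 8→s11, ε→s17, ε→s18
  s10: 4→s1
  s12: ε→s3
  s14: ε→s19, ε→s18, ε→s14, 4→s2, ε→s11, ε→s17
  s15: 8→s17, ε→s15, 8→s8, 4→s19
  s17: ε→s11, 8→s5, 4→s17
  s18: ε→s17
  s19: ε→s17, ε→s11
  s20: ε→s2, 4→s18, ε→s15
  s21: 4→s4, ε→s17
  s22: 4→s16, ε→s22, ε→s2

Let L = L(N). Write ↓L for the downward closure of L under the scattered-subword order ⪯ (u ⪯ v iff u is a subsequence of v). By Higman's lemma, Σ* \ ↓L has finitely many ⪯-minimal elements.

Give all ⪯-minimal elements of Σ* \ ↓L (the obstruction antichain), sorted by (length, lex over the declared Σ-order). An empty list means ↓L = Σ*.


Antichain: [8, 4].

|Q|=23, |F|=1, |δ|=42 (27 ε).
min D↑ (2 st, q0=0, F={1}): 0:8→1,4→1 1:8→1,4→1 [Hopcroft].
'8': run [11, 9] end={s11,s16,s17,s18,s2,s22,s5,s8,s9} rej; 1/1 deletions ∈↓L.
'4': N↓-sim [11, 7] end={s11,s16,s17,s18,s19,s5,s9} ∉↓L; 1/1 del acc.
2 words, ⪯-incomp.


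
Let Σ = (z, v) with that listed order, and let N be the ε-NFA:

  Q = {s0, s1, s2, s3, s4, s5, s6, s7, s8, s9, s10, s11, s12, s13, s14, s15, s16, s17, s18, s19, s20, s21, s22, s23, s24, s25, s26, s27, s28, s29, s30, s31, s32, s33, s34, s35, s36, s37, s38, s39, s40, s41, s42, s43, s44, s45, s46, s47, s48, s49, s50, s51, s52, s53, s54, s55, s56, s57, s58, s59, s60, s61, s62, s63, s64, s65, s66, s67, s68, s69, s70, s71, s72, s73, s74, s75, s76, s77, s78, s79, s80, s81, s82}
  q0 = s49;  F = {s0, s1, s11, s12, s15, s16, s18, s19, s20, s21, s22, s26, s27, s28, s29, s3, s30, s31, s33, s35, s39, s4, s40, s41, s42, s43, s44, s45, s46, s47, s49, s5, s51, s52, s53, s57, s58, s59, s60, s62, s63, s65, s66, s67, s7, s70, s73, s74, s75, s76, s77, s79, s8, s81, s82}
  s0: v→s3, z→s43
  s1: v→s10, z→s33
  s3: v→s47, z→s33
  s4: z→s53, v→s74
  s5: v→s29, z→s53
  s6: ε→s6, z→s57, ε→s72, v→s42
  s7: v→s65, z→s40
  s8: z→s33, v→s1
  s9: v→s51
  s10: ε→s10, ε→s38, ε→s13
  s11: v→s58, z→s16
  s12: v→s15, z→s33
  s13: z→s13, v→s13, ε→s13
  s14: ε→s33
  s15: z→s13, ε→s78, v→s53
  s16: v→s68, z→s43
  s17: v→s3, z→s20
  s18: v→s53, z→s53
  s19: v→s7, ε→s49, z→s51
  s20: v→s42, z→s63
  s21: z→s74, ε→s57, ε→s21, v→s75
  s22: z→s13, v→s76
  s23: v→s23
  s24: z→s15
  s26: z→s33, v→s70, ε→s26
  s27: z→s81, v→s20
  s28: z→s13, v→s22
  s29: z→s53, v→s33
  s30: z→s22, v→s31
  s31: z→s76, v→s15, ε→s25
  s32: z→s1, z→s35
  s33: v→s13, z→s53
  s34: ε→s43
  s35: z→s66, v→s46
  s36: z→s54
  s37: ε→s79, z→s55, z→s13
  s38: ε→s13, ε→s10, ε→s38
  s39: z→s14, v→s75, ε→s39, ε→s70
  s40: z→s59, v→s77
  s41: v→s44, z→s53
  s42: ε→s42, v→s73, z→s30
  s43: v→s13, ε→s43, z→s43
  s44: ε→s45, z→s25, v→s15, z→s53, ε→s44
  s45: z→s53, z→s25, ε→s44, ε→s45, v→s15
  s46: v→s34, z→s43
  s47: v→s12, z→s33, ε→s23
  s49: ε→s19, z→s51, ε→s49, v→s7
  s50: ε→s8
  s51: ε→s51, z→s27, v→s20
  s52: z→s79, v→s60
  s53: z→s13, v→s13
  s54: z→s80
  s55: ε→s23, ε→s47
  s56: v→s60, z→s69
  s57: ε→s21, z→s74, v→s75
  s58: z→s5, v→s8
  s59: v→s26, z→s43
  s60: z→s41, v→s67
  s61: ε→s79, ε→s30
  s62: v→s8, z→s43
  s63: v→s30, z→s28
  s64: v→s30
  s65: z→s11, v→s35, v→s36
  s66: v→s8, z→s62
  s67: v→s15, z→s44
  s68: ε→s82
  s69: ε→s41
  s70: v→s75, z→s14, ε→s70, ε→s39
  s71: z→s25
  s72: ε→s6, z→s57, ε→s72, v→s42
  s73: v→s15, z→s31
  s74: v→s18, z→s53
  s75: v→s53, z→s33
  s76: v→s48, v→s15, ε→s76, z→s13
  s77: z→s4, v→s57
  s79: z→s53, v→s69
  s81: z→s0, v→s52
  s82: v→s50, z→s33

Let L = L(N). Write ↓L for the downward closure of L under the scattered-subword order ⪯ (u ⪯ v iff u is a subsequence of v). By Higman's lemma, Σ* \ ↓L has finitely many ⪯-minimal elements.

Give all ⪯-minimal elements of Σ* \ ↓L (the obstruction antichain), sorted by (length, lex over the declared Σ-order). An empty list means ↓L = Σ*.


|Q|=83, |F|=55, |δ|=178 (43 ε).
min D↑ (52 st, q0=0, F={30}): 0:z→1,v→2 1:z→3,v→4 2:z→5,v→6 3:z→7,v→4 4:z→8,v→9 5:z→10,v→11 6:z→12,v→13 7:z→14,v→15 8:z→16,v→17 9:z→17,v→18 10:z→19,v→20 11:z→21,v→22 12:z→23,v→24 13:z→25,v→26 14:z→19,v→27 15:z→28,v→29 16:z→30,v→31 17:z→31,v→32 18:z→32,v→33 19:z→19,v→30 20:z→34,v→35 21:z→36,v→37 22:z→37,v→38 23:z→19,v→39 24:z→40,v→41 25:z→42,v→41 26:z→19,v→19 27:z→34,v→43 28:z→36,v→44 29:z→44,v→45 30:z→30,v→30 31:z→30,v→46 32:z→46,v→33 33:z→30,v→36 34:z→36,v→30 35:z→34,v→38 36:z→30,v→30 37:z→36,v→47 38:z→34,v→36 39:z→34,v→41 40:z→36,v→48 41:z→34,v→49 42:z→19,v→41 43:z→34,v→50 44:z→36,v→51 45:z→51,v→33 46:z→30,v→33 47:z→36,v→36 48:z→36,v→34 49:z→34,v→30 50:z→34,v→33 51:z→36,v→33.
'zvzzz': run [70, 62, 49, 24, 9, 1] end={s13} rej; 5/5 single-dels accept.
'vzzzv': N↓-sim [70, 64, 48, 32, 5, 1] end={s13} rej; 5/5 single-dels accept.
'zzzzzv': N↓-sim [70, 62, 53, 29, 21, 5, 1] end={s13} — reject; 6/6 single-dels accept.
'zvvvvz': |S_i|=[70, 62, 49, 36, 20, 8, 1] end={s13} ∉↓L; 6/6 del acc.
'vvvvzv': run [70, 64, 55, 42, 18, 4, 1] end={s13} — reject; 6/6 deletions ∈↓L.
'vvvvvv': |S_i|=[70, 64, 55, 42, 18, 9, 4] end={s10,s13,s23,s38} rej; 6/6 del acc.
6 words, ⪯-incomp.

min(Σ*\↓L) = [zvzzz, vzzzv, zzzzzv, zvvvvz, vvvvzv, vvvvvv].


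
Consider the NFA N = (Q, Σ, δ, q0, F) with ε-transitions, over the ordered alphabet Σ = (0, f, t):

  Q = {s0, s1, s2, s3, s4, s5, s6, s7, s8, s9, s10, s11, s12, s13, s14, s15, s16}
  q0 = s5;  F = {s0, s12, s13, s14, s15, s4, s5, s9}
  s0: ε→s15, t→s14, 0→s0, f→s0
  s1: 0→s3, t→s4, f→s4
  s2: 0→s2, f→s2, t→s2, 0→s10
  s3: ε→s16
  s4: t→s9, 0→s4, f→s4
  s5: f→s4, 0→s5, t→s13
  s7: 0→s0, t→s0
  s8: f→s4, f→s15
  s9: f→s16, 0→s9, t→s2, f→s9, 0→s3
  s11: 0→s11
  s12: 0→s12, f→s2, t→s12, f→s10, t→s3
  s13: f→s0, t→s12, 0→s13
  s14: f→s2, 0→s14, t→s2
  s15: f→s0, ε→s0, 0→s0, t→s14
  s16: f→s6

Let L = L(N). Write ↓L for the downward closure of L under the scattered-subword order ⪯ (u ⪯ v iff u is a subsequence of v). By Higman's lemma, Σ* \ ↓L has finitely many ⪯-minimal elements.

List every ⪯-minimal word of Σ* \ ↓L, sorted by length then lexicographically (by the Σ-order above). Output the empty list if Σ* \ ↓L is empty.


min(Σ*\↓L) = [ftt, ttf].

|Q|=17, |F|=8, |δ|=44 (3 ε).
min D↑ (8 st, q0=0, F={6}): 0:0→0,f→1,t→2 1:0→1,f→1,t→3 2:0→2,f→4,t→5 3:0→3,f→3,t→6 4:0→4,f→4,t→7 5:0→5,f→6,t→5 6:0→6,f→6,t→6 7:0→7,f→6,t→6.
'ftt': |S_i|=[13, 10, 7, 2] end={s10,s2} ∉↓L; 3/3 deletions ∈↓L.
'ttf': run [13, 11, 7, 3] end={s10,s2,s6} — reject; 3/3 del acc.
2 minimals (antichain).


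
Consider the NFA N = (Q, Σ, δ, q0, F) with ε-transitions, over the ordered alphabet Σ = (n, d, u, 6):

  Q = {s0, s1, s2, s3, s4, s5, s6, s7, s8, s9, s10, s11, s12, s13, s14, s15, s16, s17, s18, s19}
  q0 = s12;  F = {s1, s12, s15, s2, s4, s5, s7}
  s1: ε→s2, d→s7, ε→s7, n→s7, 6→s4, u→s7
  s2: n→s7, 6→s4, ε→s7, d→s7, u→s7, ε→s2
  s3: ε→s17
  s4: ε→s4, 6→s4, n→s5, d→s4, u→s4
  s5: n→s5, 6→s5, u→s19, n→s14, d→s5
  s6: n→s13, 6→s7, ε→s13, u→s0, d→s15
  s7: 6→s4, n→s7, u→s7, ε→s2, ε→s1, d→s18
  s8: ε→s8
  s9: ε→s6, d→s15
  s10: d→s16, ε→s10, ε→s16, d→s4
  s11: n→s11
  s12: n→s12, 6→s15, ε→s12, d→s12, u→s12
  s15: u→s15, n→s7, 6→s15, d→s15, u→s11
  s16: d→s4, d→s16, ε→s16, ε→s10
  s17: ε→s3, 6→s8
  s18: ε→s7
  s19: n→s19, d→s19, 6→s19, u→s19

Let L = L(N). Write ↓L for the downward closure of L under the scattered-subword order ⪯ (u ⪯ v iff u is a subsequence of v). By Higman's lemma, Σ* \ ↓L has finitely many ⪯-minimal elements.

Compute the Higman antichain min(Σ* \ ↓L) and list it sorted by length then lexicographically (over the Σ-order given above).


|Q|=20, |F|=7, |δ|=63 (18 ε).
min D↑ (6 st, q0=0, F={5}): 0:n→0,d→0,u→0,6→1 1:n→2,d→1,u→1,6→1 2:n→2,d→2,u→2,6→3 3:n→4,d→3,u→3,6→3 4:n→4,d→4,u→5,6→4 5:n→5,d→5,u→5,6→5 (ε-aug+det+¬).
'6n6nu': run [11, 10, 9, 4, 3, 1] end={s19} — reject; 5/5 single-dels accept.
1 obstructions.

A = [6n6nu].


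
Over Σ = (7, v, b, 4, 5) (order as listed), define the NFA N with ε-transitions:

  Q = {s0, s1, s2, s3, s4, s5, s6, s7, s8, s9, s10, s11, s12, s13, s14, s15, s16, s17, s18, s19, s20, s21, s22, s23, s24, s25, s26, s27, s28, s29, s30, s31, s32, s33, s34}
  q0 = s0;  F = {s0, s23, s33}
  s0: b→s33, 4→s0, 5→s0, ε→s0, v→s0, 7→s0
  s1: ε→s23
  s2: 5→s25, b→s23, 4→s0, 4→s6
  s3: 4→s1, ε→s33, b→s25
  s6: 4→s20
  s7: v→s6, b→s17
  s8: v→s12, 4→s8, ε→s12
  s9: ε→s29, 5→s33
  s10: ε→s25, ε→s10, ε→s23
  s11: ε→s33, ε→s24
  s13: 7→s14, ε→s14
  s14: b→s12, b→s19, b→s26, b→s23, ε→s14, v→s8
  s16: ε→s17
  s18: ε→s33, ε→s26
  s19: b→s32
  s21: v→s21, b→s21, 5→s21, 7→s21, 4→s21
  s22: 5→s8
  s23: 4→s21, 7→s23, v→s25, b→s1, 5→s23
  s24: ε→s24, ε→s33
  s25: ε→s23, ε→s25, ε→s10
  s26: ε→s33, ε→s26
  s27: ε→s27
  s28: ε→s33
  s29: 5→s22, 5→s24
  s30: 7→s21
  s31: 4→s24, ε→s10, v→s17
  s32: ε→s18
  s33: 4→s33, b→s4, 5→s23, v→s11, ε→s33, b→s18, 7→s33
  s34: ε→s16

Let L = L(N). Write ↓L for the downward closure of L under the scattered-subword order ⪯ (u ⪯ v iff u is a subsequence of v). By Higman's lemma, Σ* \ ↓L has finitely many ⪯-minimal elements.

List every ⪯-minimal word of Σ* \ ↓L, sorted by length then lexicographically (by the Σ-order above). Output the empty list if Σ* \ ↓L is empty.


min(Σ*\↓L) = [b54].

|Q|=35, |F|=3, |δ|=74 (28 ε).
min D↑ (4 st, q0=0, F={3}): 0:7→0,v→0,b→1,4→0,5→0 1:7→1,v→1,b→1,4→1,5→2 2:7→2,v→2,b→2,4→3,5→2 3:7→3,v→3,b→3,4→3,5→3 (ε-aug+det+¬).
'b54': N↓-sim [12, 11, 5, 1] end={s21} rej; 3/3 deletions ∈↓L.
1 minimals (antichain).


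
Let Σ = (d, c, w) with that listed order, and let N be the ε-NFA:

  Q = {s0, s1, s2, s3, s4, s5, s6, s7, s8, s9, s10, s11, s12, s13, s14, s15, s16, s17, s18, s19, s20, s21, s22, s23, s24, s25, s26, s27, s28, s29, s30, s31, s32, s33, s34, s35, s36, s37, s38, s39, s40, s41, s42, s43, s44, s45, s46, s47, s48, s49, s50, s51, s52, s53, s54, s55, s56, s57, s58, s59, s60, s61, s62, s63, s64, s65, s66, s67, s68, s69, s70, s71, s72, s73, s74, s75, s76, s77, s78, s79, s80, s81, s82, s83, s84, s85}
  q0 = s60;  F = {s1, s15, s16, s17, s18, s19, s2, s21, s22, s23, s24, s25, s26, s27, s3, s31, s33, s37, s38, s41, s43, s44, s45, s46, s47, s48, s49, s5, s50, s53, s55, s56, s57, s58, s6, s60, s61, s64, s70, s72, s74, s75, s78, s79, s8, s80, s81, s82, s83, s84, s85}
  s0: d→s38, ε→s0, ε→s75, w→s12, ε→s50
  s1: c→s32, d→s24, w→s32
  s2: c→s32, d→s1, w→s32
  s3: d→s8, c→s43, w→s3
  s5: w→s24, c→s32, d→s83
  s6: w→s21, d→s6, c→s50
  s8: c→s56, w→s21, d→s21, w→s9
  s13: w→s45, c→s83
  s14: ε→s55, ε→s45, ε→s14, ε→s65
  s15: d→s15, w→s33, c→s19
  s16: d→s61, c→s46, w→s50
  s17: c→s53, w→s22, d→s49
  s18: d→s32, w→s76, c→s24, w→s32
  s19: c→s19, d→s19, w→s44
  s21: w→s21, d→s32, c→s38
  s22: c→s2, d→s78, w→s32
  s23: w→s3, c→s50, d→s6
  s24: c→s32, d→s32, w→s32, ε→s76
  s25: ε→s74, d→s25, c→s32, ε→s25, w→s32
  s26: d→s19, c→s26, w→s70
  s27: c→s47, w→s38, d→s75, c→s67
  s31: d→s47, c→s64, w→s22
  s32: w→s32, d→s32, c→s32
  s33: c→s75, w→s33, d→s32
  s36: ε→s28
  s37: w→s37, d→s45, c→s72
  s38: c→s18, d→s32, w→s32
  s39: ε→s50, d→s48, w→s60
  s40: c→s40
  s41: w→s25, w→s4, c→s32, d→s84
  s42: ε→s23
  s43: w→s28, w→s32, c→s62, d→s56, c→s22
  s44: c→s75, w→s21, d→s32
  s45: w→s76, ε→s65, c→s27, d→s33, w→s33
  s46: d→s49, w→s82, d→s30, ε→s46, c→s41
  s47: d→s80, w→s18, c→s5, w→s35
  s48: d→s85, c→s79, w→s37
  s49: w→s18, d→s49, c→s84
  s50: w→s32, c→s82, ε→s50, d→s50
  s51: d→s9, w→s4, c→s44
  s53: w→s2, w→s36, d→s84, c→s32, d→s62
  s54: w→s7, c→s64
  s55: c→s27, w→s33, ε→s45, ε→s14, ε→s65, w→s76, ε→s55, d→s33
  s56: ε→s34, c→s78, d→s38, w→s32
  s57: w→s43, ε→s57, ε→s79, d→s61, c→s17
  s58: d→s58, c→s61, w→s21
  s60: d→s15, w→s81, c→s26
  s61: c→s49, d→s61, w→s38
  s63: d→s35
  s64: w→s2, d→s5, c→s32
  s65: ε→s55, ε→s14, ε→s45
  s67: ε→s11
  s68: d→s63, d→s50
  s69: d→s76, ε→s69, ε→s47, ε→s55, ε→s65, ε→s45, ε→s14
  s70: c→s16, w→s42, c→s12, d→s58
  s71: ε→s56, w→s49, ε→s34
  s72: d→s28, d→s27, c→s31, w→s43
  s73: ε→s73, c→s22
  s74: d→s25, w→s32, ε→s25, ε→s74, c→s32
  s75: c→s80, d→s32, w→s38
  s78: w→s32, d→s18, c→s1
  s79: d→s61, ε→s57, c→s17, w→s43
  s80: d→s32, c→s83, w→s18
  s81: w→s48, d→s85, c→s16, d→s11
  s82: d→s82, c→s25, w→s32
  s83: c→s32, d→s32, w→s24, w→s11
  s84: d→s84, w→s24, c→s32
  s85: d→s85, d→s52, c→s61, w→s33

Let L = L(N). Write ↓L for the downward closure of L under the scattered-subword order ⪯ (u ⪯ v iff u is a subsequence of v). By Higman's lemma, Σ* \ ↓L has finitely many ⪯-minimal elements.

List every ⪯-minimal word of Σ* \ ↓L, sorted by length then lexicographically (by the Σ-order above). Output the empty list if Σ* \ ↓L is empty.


Antichain: [dwd, wcww, cwwcw, wcccc, wwwddd].

|Q|=86, |F|=51, |δ|=230 (39 ε).
min D↑ (49 st, q0=0, F={11}): 0:d→1,c→2,w→3 1:d→1,c→4,w→5 2:d→4,c→2,w→6 3:d→7,c→8,w→9 4:d→4,c→4,w→10 5:d→11,c→12,w→5 6:d→13,c→8,w→14 7:d→7,c→15,w→5 8:d→15,c→16,w→17 9:d→7,c→18,w→19 10:d→11,c→12,w→20 11:d→11,c→11,w→11 12:d→11,c→21,w→22 13:d→13,c→15,w→20 14:d→23,c→17,w→24 15:d→15,c→25,w→22 16:d→25,c→26,w→27 17:d→17,c→27,w→11 18:d→15,c→28,w→29 19:d→30,c→31,w→19 20:d→11,c→22,w→20 21:d→11,c→32,w→33 22:d→11,c→33,w→11 23:d→23,c→17,w→20 24:d→34,c→29,w→24 25:d→25,c→35,w→33 26:d→35,c→11,w→36 27:d→27,c→36,w→11 28:d→25,c→37,w→38 29:d→39,c→38,w→11 30:d→5,c→40,w→5 31:d→40,c→41,w→29 32:d→11,c→11,w→42 33:d→11,c→42,w→11 34:d→20,c→39,w→20 35:d→35,c→11,w→42 36:d→36,c→11,w→11 37:d→35,c→11,w→43 38:d→44,c→43,w→11 39:d→22,c→44,w→11 40:d→12,c→45,w→22 41:d→45,c→46,w→38 42:d→11,c→11,w→11 43:d→47,c→11,w→11 44:d→33,c→47,w→11 45:d→21,c→48,w→33 46:d→48,c→11,w→43 47:d→42,c→11,w→11 48:d→32,c→11,w→42 (ε-aug+det+¬).
'dwd': |S_i|=[68, 43, 14, 1] end={s32} ∉↓L; 3/3 deletions ∈↓L.
'wcww': N↓-sim [68, 64, 44, 22, 3] end={s28,s32,s76} — reject; 4/4 deletions ∈↓L.
'cwwcw': run [68, 56, 43, 27, 18, 3] end={s28,s32,s76} rej; 5/5 del acc.
'wcccc': run [68, 64, 44, 31, 18, 1] end={s32} rej; 5/5 del acc.
'wwwddd': run [68, 64, 55, 37, 27, 11, 1] end={s32} ∉↓L; 6/6 single-dels accept.
5 words, ⪯-incomp.


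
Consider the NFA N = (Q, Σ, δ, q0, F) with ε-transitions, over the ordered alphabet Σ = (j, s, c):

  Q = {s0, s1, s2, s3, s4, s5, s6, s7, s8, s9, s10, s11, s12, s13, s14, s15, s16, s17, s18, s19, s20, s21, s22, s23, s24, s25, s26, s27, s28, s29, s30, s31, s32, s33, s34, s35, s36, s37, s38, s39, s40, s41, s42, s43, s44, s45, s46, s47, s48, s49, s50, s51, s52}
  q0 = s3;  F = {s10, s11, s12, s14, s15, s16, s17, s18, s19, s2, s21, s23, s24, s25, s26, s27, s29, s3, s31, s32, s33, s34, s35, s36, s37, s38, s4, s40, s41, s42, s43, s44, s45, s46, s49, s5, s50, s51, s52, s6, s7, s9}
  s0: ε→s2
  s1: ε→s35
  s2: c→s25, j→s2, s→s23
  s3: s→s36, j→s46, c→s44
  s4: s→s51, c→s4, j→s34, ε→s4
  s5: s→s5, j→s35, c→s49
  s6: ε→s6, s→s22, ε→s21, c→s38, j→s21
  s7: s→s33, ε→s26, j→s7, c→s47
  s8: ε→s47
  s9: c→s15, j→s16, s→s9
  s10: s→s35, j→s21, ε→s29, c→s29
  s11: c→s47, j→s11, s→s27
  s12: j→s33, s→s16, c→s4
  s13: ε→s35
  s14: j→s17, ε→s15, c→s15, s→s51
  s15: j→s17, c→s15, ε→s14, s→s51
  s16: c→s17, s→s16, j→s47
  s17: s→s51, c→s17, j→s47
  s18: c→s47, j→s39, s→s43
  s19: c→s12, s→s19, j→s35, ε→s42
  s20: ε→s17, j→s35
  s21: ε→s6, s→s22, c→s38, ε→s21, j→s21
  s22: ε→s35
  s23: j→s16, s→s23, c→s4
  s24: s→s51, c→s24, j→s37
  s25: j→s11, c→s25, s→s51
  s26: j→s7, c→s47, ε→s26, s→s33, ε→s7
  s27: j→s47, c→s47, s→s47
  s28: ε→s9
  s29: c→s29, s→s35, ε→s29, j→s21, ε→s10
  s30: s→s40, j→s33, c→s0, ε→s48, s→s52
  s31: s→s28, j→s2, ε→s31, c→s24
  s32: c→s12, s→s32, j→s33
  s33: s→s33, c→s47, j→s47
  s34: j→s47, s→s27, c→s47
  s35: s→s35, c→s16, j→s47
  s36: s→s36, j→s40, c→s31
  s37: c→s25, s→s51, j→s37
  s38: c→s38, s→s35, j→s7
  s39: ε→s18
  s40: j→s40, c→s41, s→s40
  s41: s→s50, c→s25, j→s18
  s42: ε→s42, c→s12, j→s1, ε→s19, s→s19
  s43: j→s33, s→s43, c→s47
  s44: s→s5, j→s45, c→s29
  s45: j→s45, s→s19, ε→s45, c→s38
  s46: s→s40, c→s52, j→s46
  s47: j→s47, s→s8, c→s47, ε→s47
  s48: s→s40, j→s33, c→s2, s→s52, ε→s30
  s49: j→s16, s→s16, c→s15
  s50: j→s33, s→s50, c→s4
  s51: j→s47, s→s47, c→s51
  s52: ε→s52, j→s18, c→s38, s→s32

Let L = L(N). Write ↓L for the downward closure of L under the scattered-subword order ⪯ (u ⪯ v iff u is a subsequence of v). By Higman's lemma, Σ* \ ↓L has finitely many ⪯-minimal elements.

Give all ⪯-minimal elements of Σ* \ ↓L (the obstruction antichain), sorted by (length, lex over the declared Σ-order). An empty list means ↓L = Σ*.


Antichain: [jcjc, csjj, ccsj, sccss].

|Q|=53, |F|=42, |δ|=168 (30 ε).
min D↑ (38 st, q0=0, F={24}): 0:j→1,s→2,c→3 1:j→1,s→4,c→5 2:j→4,s→2,c→6 3:j→7,s→8,c→9 4:j→4,s→4,c→10 5:j→11,s→12,c→13 6:j→14,s→15,c→16 7:j→7,s→17,c→13 8:j→18,s→8,c→19 9:j→20,s→18,c→9 10:j→11,s→21,c→22 11:j→11,s→23,c→24 12:j→25,s→12,c→26 13:j→27,s→18,c→13 14:j→14,s→28,c→22 15:j→29,s→15,c→30 16:j→31,s→32,c→16 17:j→18,s→17,c→26 18:j→24,s→18,c→29 19:j→29,s→29,c→30 20:j→20,s→18,c→13 21:j→25,s→21,c→33 22:j→34,s→32,c→22 23:j→25,s→23,c→24 24:j→24,s→24,c→24 25:j→24,s→25,c→24 26:j→25,s→29,c→33 27:j→27,s→25,c→24 28:j→29,s→28,c→33 29:j→24,s→29,c→35 30:j→35,s→32,c→30 31:j→31,s→32,c→22 32:j→24,s→24,c→32 33:j→36,s→32,c→33 34:j→34,s→37,c→24 35:j→24,s→32,c→35 36:j→24,s→37,c→24 37:j→24,s→24,c→24.
'jcjc': |S_i|=[48, 35, 23, 11, 2] end={s47,s8} — reject; 4/4 deletions ∈↓L.
'csjj': run [48, 44, 25, 10, 2] end={s47,s8} ∉↓L; 4/4 del acc.
'ccsj': run [48, 44, 26, 9, 2] end={s47,s8} ∉↓L; 4/4 single-dels accept.
'sccss': N↓-sim [48, 36, 27, 13, 4, 2] end={s47,s8} ∉↓L; 5/5 deletions ∈↓L.
4 minimals (antichain).


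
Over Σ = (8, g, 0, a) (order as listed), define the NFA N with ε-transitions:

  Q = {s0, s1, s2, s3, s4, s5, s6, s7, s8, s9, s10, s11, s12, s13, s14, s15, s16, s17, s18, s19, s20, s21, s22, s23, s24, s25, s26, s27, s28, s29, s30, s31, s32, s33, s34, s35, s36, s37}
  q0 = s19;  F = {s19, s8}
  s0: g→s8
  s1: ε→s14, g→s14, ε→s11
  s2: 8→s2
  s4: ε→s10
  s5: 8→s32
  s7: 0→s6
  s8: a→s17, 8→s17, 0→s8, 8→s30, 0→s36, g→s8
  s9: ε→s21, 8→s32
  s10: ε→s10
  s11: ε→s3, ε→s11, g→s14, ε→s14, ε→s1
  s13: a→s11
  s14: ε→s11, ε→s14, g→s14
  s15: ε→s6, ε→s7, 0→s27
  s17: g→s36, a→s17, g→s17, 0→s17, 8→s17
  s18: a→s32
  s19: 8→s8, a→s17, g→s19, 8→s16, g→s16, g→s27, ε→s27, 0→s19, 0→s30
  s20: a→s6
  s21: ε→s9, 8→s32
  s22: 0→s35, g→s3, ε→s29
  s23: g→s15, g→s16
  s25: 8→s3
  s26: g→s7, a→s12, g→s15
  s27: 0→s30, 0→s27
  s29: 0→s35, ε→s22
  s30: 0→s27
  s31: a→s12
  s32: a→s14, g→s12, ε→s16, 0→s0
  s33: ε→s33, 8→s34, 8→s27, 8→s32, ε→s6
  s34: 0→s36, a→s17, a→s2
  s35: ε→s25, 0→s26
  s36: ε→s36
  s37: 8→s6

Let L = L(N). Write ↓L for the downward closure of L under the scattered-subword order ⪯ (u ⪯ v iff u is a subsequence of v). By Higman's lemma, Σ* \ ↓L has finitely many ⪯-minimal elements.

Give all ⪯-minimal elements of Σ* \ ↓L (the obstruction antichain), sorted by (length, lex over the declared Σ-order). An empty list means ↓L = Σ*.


Antichain: [a, 88].

|Q|=38, |F|=2, |δ|=78 (22 ε).
min D↑ (3 st, q0=0, F={2}): 0:8→1,g→0,0→0,a→2 1:8→2,g→1,0→1,a→2 2:8→2,g→2,0→2,a→2.
'a': N↓-sim [7, 2] end={s17,s36} ∉↓L; 1/1 single-dels accept.
'88': |S_i|=[7, 6, 4] end={s17,s27,s30,s36} ∉↓L; 2/2 del acc.
2 minimals (antichain).


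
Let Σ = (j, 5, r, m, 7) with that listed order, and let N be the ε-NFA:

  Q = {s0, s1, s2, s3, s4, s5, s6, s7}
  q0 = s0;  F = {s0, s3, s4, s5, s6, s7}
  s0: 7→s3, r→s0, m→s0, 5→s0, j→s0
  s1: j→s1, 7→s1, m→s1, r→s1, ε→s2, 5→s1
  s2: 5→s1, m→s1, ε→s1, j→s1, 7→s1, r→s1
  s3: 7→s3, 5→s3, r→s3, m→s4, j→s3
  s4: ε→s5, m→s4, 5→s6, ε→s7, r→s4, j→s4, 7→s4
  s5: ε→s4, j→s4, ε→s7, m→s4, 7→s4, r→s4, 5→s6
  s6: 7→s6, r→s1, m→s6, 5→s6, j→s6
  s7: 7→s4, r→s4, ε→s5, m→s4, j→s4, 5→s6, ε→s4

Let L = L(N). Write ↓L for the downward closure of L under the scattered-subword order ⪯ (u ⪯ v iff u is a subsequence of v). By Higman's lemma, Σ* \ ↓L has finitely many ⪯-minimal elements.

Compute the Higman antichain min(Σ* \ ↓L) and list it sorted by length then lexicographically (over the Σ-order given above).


min(Σ*\↓L) = [7m5r].

|Q|=8, |F|=6, |δ|=48 (8 ε).
min D↑ (5 st, q0=0, F={4}): 0:j→0,5→0,r→0,m→0,7→1 1:j→1,5→1,r→1,m→2,7→1 2:j→2,5→3,r→2,m→2,7→2 3:j→3,5→3,r→4,m→3,7→3 4:j→4,5→4,r→4,m→4,7→4 [Hopcroft].
'7m5r': run [8, 7, 6, 3, 2] end={s1,s2} rej; 4/4 del acc.
1 minimals (antichain).


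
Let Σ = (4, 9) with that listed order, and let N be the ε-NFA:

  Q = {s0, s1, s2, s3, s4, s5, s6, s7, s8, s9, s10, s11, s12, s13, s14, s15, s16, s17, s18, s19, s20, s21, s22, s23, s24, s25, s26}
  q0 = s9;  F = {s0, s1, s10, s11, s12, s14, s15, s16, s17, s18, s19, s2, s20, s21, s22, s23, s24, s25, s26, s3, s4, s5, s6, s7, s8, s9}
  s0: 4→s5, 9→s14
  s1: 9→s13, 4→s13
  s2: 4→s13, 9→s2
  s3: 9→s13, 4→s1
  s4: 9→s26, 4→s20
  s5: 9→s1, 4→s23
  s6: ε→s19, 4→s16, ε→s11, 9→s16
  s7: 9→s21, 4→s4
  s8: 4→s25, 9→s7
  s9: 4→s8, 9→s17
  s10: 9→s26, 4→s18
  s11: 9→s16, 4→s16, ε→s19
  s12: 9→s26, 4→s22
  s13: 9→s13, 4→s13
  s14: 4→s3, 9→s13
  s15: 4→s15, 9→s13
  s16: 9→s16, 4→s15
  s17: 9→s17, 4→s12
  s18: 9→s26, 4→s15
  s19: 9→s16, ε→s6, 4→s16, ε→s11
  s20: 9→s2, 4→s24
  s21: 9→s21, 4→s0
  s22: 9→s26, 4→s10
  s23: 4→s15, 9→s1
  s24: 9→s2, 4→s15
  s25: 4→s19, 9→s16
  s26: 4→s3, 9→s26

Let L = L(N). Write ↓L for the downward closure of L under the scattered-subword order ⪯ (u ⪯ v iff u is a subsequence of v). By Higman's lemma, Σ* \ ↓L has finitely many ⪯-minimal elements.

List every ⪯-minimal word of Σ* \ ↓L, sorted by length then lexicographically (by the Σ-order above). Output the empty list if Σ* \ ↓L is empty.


min(Σ*\↓L) = [44949, 94949, 444449, 494494, 499499, 949444].

|Q|=27, |F|=26, |δ|=59 (5 ε).
min D↑ (25 st, q0=0, F={17}): 0:4→1,9→2 1:4→3,9→4 2:4→5,9→2 3:4→6,9→7 4:4→8,9→9 5:4→10,9→11 6:4→7,9→7 7:4→12,9→7 8:4→13,9→11 9:4→14,9→9 10:4→15,9→11 11:4→16,9→11 12:4→12,9→17 13:4→18,9→19 14:4→20,9→21 15:4→22,9→11 16:4→23,9→17 17:4→17,9→17 18:4→12,9→19 19:4→17,9→19 20:4→24,9→23 21:4→16,9→17 22:4→12,9→11 23:4→17,9→17 24:4→12,9→23 (ε-aug+det+¬).
'44949': run [27, 25, 21, 8, 4, 1] end={s13} rej; 5/5 single-dels accept.
'94949': run [27, 21, 17, 6, 3, 1] end={s13} rej; 5/5 deletions ∈↓L.
'444449': |S_i|=[27, 25, 21, 16, 10, 4, 1] end={s13} ∉↓L; 6/6 single-dels accept.
'494494': N↓-sim [27, 25, 16, 13, 9, 3, 1] end={s13} rej; 6/6 deletions ∈↓L.
'499499': N↓-sim [27, 25, 16, 12, 8, 4, 1] end={s13} — reject; 6/6 deletions ∈↓L.
'949444': run [27, 21, 17, 6, 3, 2, 1] end={s13} rej; 6/6 del acc.
6 minimals (antichain).


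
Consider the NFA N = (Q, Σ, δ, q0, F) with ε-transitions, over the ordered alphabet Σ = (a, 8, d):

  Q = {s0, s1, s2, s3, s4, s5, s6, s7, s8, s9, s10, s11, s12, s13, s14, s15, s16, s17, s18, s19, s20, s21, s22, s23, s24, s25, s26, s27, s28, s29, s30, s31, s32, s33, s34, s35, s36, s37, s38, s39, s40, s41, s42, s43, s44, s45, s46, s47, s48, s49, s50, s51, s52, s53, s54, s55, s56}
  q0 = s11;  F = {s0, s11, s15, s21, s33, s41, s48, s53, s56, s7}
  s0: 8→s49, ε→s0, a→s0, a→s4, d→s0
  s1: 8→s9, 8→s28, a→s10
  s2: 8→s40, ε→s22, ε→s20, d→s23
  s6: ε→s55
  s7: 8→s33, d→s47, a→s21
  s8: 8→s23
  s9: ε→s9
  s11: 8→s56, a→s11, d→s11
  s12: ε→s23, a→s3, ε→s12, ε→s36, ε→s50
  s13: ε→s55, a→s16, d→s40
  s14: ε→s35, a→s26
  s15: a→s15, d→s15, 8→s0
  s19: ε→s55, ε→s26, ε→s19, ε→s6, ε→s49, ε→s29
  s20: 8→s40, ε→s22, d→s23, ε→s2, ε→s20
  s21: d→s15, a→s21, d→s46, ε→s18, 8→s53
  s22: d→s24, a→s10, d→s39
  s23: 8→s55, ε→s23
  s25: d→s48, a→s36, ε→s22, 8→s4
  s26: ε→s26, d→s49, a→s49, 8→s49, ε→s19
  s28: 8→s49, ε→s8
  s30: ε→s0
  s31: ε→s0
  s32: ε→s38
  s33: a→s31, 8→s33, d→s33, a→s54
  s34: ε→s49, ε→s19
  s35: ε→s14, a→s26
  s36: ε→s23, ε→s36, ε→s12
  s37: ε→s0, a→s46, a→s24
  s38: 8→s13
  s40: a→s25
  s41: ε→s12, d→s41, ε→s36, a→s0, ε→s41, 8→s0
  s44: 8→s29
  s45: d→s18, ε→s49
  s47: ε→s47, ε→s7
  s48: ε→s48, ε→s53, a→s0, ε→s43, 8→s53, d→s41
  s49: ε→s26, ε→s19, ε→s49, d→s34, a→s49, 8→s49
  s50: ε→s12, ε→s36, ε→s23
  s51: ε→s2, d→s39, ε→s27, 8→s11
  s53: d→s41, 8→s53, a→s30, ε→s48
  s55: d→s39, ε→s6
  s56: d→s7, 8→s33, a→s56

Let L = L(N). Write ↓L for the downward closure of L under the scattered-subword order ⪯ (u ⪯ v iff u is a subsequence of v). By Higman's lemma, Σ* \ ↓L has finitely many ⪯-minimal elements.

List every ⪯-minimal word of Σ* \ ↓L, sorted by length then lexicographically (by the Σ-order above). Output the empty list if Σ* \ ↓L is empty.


|Q|=57, |F|=10, |δ|=124 (55 ε).
min D↑ (10 st, q0=0, F={6}): 0:a→0,8→1,d→0 1:a→1,8→2,d→3 2:a→4,8→2,d→2 3:a→5,8→2,d→3 4:a→4,8→6,d→4 5:a→5,8→7,d→8 6:a→6,8→6,d→6 7:a→4,8→7,d→9 8:a→8,8→4,d→8 9:a→4,8→4,d→9.
'88a8': run [31, 30, 23, 14, 8] end={s19,s26,s29,s34,s39,s49,s55,s6} ∉↓L; 4/4 deletions ∈↓L.
'8dad88': run [31, 30, 29, 26, 18, 10, 8] end={s19,s26,s29,s34,s39,s49,s55,s6} ∉↓L; 6/6 single-dels accept.
2 words, ⪯-incomp.

A = [88a8, 8dad88].


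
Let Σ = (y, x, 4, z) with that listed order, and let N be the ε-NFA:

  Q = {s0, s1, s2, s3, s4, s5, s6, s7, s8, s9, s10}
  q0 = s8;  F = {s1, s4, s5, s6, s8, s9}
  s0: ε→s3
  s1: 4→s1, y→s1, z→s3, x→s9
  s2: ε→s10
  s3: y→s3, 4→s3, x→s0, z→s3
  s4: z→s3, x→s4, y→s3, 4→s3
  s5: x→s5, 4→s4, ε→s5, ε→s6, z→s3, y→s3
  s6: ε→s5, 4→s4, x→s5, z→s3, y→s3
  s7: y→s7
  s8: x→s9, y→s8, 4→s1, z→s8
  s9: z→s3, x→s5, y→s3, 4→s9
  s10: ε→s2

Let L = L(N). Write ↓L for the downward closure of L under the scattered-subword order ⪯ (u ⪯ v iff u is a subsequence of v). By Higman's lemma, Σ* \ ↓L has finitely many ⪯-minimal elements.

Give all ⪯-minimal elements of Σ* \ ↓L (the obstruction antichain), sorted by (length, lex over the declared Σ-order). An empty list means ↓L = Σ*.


A = [xy, xz, 4z, xx44].

|Q|=11, |F|=6, |δ|=35 (6 ε).
min D↑ (6 st, q0=0, F={3}): 0:y→0,x→1,4→2,z→0 1:y→3,x→4,4→1,z→3 2:y→2,x→1,4→2,z→3 3:y→3,x→3,4→3,z→3 4:y→3,x→4,4→5,z→3 5:y→3,x→5,4→3,z→3.
'xy': |S_i|=[8, 6, 2] end={s0,s3} — reject; 2/2 del acc.
'xz': |S_i|=[8, 6, 2] end={s0,s3} — reject; 2/2 deletions ∈↓L.
'4z': run [8, 7, 2] end={s0,s3} ∉↓L; 2/2 del acc.
'xx44': |S_i|=[8, 6, 5, 3, 2] end={s0,s3} ∉↓L; 4/4 deletions ∈↓L.
4 words, ⪯-incomp.


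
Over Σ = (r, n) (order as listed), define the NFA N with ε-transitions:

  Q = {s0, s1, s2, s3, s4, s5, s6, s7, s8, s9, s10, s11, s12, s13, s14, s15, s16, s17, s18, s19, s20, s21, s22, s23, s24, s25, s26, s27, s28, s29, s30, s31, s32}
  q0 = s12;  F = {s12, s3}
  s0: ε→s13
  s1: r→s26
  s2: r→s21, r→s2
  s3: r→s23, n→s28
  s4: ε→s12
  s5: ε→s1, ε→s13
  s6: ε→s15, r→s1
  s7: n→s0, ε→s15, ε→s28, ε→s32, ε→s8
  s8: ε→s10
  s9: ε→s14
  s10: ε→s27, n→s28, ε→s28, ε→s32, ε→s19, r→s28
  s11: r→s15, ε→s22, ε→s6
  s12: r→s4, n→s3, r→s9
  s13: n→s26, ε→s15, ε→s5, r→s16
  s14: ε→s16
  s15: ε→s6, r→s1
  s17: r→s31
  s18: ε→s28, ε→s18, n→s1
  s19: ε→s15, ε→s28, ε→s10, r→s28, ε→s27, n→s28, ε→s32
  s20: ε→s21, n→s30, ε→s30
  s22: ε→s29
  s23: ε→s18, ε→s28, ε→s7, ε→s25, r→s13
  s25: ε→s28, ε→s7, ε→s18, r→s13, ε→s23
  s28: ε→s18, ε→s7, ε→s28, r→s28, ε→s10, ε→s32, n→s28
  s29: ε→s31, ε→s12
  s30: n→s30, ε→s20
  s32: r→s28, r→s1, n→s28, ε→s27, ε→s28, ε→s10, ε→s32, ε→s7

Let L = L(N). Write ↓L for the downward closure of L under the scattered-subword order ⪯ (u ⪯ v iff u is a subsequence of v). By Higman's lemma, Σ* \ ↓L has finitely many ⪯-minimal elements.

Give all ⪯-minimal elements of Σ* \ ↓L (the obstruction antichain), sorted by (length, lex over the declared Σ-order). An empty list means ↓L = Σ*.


min(Σ*\↓L) = [nr, nn].

|Q|=33, |F|=2, |δ|=81 (52 ε).
min D↑ (3 st, q0=0, F={2}): 0:r→0,n→1 1:r→2,n→2 2:r→2,n→2 (ε-aug+det+¬).
'nr': run [23, 19, 18] end={s0,s1,s10,s13,s15,s16,s18,s19,s23,s25,s26,s27,…} rej; 2/2 del acc.
'nn': |S_i|=[23, 19, 16] end={s0,s1,s10,s13,s15,s16,s18,s19,s26,s27,s28,s32,…} ∉↓L; 2/2 deletions ∈↓L.
2 obstructions.


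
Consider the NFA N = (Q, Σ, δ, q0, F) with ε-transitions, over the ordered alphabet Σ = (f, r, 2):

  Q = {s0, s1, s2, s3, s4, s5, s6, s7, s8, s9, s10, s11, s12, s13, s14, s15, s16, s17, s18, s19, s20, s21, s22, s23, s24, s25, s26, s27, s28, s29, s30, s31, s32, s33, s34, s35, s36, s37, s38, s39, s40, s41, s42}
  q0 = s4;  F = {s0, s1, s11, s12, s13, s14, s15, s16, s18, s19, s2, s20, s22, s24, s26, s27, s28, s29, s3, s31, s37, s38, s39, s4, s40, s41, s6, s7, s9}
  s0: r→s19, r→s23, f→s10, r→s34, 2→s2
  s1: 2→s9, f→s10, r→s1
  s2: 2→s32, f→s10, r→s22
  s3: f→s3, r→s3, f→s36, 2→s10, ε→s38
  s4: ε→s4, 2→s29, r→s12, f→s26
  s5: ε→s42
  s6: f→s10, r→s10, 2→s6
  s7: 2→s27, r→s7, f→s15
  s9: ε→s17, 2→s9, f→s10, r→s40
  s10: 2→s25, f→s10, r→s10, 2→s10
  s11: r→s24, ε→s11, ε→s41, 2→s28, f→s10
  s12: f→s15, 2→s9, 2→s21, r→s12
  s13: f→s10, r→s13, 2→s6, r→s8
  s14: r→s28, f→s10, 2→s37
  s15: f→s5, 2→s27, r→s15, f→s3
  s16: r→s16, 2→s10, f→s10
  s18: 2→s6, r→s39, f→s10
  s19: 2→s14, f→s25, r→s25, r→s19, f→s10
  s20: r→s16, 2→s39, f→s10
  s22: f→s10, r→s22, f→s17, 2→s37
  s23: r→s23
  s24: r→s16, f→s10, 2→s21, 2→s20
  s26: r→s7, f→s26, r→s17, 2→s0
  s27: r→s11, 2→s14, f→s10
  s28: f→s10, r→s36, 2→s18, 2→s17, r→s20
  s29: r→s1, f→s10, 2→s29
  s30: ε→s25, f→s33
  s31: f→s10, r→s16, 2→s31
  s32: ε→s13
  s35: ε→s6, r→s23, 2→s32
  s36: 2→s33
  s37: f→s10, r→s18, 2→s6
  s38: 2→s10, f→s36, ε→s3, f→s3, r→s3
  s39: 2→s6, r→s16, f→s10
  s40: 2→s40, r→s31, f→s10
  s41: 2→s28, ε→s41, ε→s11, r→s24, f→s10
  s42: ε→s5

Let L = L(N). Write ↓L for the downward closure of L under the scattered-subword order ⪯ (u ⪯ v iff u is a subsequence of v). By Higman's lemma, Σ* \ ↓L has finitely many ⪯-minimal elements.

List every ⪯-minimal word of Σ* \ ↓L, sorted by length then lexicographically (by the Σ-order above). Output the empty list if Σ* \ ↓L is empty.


Antichain: [2f, rff2, f2222r, r2rrr2].

|Q|=43, |F|=29, |δ|=123 (13 ε).
min D↑ (28 st, q0=0, F={8}): 0:f→1,r→2,2→3 1:f→1,r→4,2→5 2:f→6,r→2,2→7 3:f→8,r→9,2→3 4:f→6,r→4,2→10 5:f→8,r→11,2→12 6:f→13,r→6,2→10 7:f→8,r→14,2→7 8:f→8,r→8,2→8 9:f→8,r→9,2→7 10:f→8,r→15,2→16 11:f→8,r→11,2→16 12:f→8,r→17,2→18 13:f→13,r→13,2→8 14:f→8,r→19,2→14 15:f→8,r→20,2→21 16:f→8,r→21,2→22 17:f→8,r→17,2→22 18:f→8,r→18,2→23 19:f→8,r→24,2→19 20:f→8,r→24,2→25 21:f→8,r→25,2→26 22:f→8,r→26,2→23 23:f→8,r→8,2→23 24:f→8,r→24,2→8 25:f→8,r→24,2→27 26:f→8,r→27,2→23 27:f→8,r→24,2→23 (ε-aug+det+¬).
'2f': |S_i|=[41, 32, 3] end={s10,s17,s25} — reject; 2/2 deletions ∈↓L.
'rff2': N↓-sim [41, 35, 23, 8, 3] end={s10,s25,s33} ∉↓L; 4/4 del acc.
'f2222r': |S_i|=[41, 34, 27, 19, 12, 3, 2] end={s10,s25} rej; 6/6 single-dels accept.
'r2rrr2': |S_i|=[41, 35, 21, 17, 11, 3, 2] end={s10,s25} rej; 6/6 deletions ∈↓L.
4 minimals (antichain).
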